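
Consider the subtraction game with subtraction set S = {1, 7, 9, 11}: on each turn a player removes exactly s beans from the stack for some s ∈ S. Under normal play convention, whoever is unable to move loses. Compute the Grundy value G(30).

G(0) = 0
G(1) = mex{0} = 1
G(2) = mex{1} = 0
G(3) = mex{0} = 1
G(4) = mex{1} = 0
G(5) = mex{0} = 1
G(6) = mex{1} = 0
G(7) = mex{0,0} = 1
G(8) = mex{1,1} = 0
G(9) = mex{0,0,0} = 1
G(10) = mex{1,1,1} = 0
G(11) = mex{0,0,0,0} = 1
G(12) = mex{1,1,1,1} = 0
G(13) = mex{0,0,0,0} = 1
G(14) = mex{1,1,1,1} = 0
G(15) = mex{0,0,0,0} = 1
G(16) = mex{1,1,1,1} = 0
G(17) = mex{0,0,0,0} = 1
G(18) = mex{1,1,1,1} = 0
G(19) = mex{0,0,0,0} = 1
G(20) = mex{1,1,1,1} = 0
G(21) = mex{0,0,0,0} = 1
G(22) = mex{1,1,1,1} = 0
G(23) = mex{0,0,0,0} = 1
G(24) = mex{1,1,1,1} = 0
G(25) = mex{0,0,0,0} = 1
G(26) = mex{1,1,1,1} = 0
G(27) = mex{0,0,0,0} = 1
G(28) = mex{1,1,1,1} = 0
G(29) = mex{0,0,0,0} = 1
G(30) = mex{1,1,1,1} = 0

0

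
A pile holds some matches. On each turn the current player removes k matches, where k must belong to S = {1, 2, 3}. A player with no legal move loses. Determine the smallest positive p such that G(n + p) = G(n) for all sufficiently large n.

G(0) = 0
G(1) = mex{0} = 1
G(2) = mex{1,0} = 2
G(3) = mex{2,1,0} = 3
G(4) = mex{3,2,1} = 0
G(5) = mex{0,3,2} = 1
G(6) = mex{1,0,3} = 2
G(7) = mex{2,1,0} = 3
G(8) = mex{3,2,1} = 0
G(9) = mex{0,3,2} = 1
G(10) = mex{1,0,3} = 2
G(11) = mex{2,1,0} = 3
G(12) = mex{3,2,1} = 0
G(13) = mex{0,3,2} = 1
G(14) = mex{1,0,3} = 2
G(n+4) = G(n) holds for n = 0,…,2 (a full window of length max(S) = 3), so the sequence is purely periodic with period 4.

4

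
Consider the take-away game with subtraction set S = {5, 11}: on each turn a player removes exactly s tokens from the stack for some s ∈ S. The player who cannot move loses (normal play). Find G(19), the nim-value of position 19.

G(0) = 0
G(1) = mex{} = 0
G(2) = mex{} = 0
G(3) = mex{} = 0
G(4) = mex{} = 0
G(5) = mex{0} = 1
G(6) = mex{0} = 1
G(7) = mex{0} = 1
G(8) = mex{0} = 1
G(9) = mex{0} = 1
G(10) = mex{1} = 0
G(11) = mex{1,0} = 2
G(12) = mex{1,0} = 2
G(13) = mex{1,0} = 2
G(14) = mex{1,0} = 2
G(15) = mex{0,0} = 1
G(16) = mex{2,1} = 0
G(17) = mex{2,1} = 0
G(18) = mex{2,1} = 0
G(19) = mex{2,1} = 0

0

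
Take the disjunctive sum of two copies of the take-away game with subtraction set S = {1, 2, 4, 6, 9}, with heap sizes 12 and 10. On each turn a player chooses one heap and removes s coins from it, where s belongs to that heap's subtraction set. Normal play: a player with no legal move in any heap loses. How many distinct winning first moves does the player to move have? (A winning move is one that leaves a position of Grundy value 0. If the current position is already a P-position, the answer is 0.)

4

All heaps use S = {1, 2, 4, 6, 9}:
n :  0  1  2  3  4  5  6  7  8  9 10 11 12
G :  0  1  2  0  1  2  3  4  0  1  2  0  1
Heap A: G(12) = 1.
Heap B: G(10) = 2.
Combined Grundy value = 1 ⊕ 2 = 3.
A winning move leaves total XOR = 0, i.e. changes one component's Grundy value g to g ⊕ X where X is the current total.
Heap A: need g' = 1⊕3 = 2. Options: 12−1→G=0, 12−2→G=2, 12−4→G=0, 12−6→G=3, 12−9→G=0. Hits: 1.
Heap B: need g' = 2⊕3 = 1. Options: 10−1→G=1, 10−2→G=0, 10−4→G=3, 10−6→G=1, 10−9→G=1. Hits: 3.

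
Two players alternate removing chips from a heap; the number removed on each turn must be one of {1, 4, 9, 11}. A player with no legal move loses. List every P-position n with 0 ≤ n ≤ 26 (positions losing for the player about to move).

G(0) = 0
G(1) = mex{0} = 1
G(2) = mex{1} = 0
G(3) = mex{0} = 1
G(4) = mex{1,0} = 2
G(5) = mex{2,1} = 0
G(6) = mex{0,0} = 1
G(7) = mex{1,1} = 0
G(8) = mex{0,2} = 1
G(9) = mex{1,0,0} = 2
G(10) = mex{2,1,1} = 0
G(11) = mex{0,0,0,0} = 1
G(12) = mex{1,1,1,1} = 0
G(13) = mex{0,2,2,0} = 1
G(14) = mex{1,0,0,1} = 2
G(15) = mex{2,1,1,2} = 0
G(16) = mex{0,0,0,0} = 1
G(17) = mex{1,1,1,1} = 0
G(18) = mex{0,2,2,0} = 1
G(19) = mex{1,0,0,1} = 2
G(20) = mex{2,1,1,2} = 0
G(21) = mex{0,0,0,0} = 1
G(22) = mex{1,1,1,1} = 0
G(23) = mex{0,2,2,0} = 1
G(24) = mex{1,0,0,1} = 2
G(25) = mex{2,1,1,2} = 0
G(26) = mex{0,0,0,0} = 1
P-positions are exactly the n with G(n) = 0.

0, 2, 5, 7, 10, 12, 15, 17, 20, 22, 25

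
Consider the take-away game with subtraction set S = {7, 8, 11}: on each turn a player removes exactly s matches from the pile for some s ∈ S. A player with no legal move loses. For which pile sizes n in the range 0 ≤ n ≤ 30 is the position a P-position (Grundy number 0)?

0, 1, 2, 3, 4, 5, 6, 18, 19, 20, 21, 22, 23, 24

n :  0  1  2  3  4  5  6  7  8  9 10 11 12 13 14 15 16 17 18 19 20 21 22 23 24 25 26 27 28 29 30
G :  0  0  0  0  0  0  0  1  1  1  1  1  1  1  2  2  2  2  0  0  0  0  0  0  0  1  1  1  1  1  1
P-positions are exactly the n with G(n) = 0.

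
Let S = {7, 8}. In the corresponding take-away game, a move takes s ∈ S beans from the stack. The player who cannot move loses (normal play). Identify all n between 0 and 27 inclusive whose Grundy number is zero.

G(0) = 0
G(1) = mex{} = 0
G(2) = mex{} = 0
G(3) = mex{} = 0
G(4) = mex{} = 0
G(5) = mex{} = 0
G(6) = mex{} = 0
G(7) = mex{0} = 1
G(8) = mex{0,0} = 1
G(9) = mex{0,0} = 1
G(10) = mex{0,0} = 1
G(11) = mex{0,0} = 1
G(12) = mex{0,0} = 1
G(13) = mex{0,0} = 1
G(14) = mex{1,0} = 2
G(15) = mex{1,1} = 0
G(16) = mex{1,1} = 0
G(17) = mex{1,1} = 0
G(18) = mex{1,1} = 0
G(19) = mex{1,1} = 0
G(20) = mex{1,1} = 0
G(21) = mex{2,1} = 0
G(22) = mex{0,2} = 1
G(23) = mex{0,0} = 1
G(24) = mex{0,0} = 1
G(25) = mex{0,0} = 1
G(26) = mex{0,0} = 1
G(27) = mex{0,0} = 1
P-positions are exactly the n with G(n) = 0.

0, 1, 2, 3, 4, 5, 6, 15, 16, 17, 18, 19, 20, 21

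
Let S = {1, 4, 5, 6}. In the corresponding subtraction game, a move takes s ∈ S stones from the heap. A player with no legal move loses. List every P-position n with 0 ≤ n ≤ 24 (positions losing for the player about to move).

G(0) = 0
G(1) = mex{0} = 1
G(2) = mex{1} = 0
G(3) = mex{0} = 1
G(4) = mex{1,0} = 2
G(5) = mex{2,1,0} = 3
G(6) = mex{3,0,1,0} = 2
G(7) = mex{2,1,0,1} = 3
G(8) = mex{3,2,1,0} = 4
G(9) = mex{4,3,2,1} = 0
G(10) = mex{0,2,3,2} = 1
G(11) = mex{1,3,2,3} = 0
G(12) = mex{0,4,3,2} = 1
G(13) = mex{1,0,4,3} = 2
G(14) = mex{2,1,0,4} = 3
G(15) = mex{3,0,1,0} = 2
G(16) = mex{2,1,0,1} = 3
G(17) = mex{3,2,1,0} = 4
G(18) = mex{4,3,2,1} = 0
G(19) = mex{0,2,3,2} = 1
G(20) = mex{1,3,2,3} = 0
G(21) = mex{0,4,3,2} = 1
G(22) = mex{1,0,4,3} = 2
G(23) = mex{2,1,0,4} = 3
G(24) = mex{3,0,1,0} = 2
P-positions are exactly the n with G(n) = 0.

0, 2, 9, 11, 18, 20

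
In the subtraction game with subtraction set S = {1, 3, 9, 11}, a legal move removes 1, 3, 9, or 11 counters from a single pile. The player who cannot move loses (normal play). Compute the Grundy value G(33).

n :  0  1  2  3  4  5  6  7  8  9 10 11 12 13 14 15 16 17 18 19 20 21 22 23 24 25 26 27 28 29 30 31 32 33
G :  0  1  0  1  0  1  0  1  0  1  0  1  0  1  0  1  0  1  0  1  0  1  0  1  0  1  0  1  0  1  0  1  0  1

1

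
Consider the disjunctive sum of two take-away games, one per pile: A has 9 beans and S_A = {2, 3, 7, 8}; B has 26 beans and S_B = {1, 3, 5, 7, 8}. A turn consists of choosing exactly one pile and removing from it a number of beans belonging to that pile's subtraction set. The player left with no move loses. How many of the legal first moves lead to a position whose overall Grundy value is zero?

2

Pile A, S = {2, 3, 7, 8}:
n : 0 1 2 3 4 5 6 7 8 9
G : 0 0 1 1 2 0 0 1 1 2
G_A(9) = 2.
Pile B, S = {1, 3, 5, 7, 8}:
G(0) = 0
G(1) = mex{0} = 1
G(2) = mex{1} = 0
G(3) = mex{0,0} = 1
G(4) = mex{1,1} = 0
G(5) = mex{0,0,0} = 1
G(6) = mex{1,1,1} = 0
G(7) = mex{0,0,0,0} = 1
G(8) = mex{1,1,1,1,0} = 2
G(9) = mex{2,0,0,0,1} = 3
G(10) = mex{3,1,1,1,0} = 2
G(11) = mex{2,2,0,0,1} = 3
G(12) = mex{3,3,1,1,0} = 2
G(13) = mex{2,2,2,0,1} = 3
G(14) = mex{3,3,3,1,0} = 2
G(15) = mex{2,2,2,2,1} = 0
G(16) = mex{0,3,3,3,2} = 1
G(17) = mex{1,2,2,2,3} = 0
G(18) = mex{0,0,3,3,2} = 1
G(19) = mex{1,1,2,2,3} = 0
G(20) = mex{0,0,0,3,2} = 1
G(21) = mex{1,1,1,2,3} = 0
G(22) = mex{0,0,0,0,2} = 1
G(23) = mex{1,1,1,1,0} = 2
G(24) = mex{2,0,0,0,1} = 3
G(25) = mex{3,1,1,1,0} = 2
G(26) = mex{2,2,0,0,1} = 3
G_B(26) = 3.
Combined Grundy value = 2 ⊕ 3 = 1.
A winning move leaves total XOR = 0, i.e. changes one component's Grundy value g to g ⊕ X where X is the current total.
Pile A: need g' = 2⊕1 = 3. Options: 9−2→G=1, 9−3→G=0, 9−7→G=1, 9−8→G=0. Hits: 0.
Pile B: need g' = 3⊕1 = 2. Options: 26−1→G=2, 26−3→G=2, 26−5→G=0, 26−7→G=0, 26−8→G=1. Hits: 2.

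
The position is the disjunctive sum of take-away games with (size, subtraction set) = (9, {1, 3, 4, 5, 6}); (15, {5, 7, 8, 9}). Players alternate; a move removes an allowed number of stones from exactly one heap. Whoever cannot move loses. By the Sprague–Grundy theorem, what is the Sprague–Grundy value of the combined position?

0

Heap A, S = {1, 3, 4, 5, 6}:
G(0) = 0
G(1) = mex{0} = 1
G(2) = mex{1} = 0
G(3) = mex{0,0} = 1
G(4) = mex{1,1,0} = 2
G(5) = mex{2,0,1,0} = 3
G(6) = mex{3,1,0,1,0} = 2
G(7) = mex{2,2,1,0,1} = 3
G(8) = mex{3,3,2,1,0} = 4
G(9) = mex{4,2,3,2,1} = 0
G_A(9) = 0.
Heap B, S = {5, 7, 8, 9}:
n :  0  1  2  3  4  5  6  7  8  9 10 11 12 13 14 15
G :  0  0  0  0  0  1  1  1  1  1  2  2  2  2  0  0
G_B(15) = 0.
Combined Grundy value = 0 ⊕ 0 = 0.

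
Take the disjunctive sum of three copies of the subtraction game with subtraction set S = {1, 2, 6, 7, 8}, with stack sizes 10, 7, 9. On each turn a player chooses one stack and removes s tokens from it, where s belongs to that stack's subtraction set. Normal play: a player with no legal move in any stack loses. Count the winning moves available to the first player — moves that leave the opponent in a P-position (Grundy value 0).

All stacks use S = {1, 2, 6, 7, 8}:
G(0) = 0
G(1) = mex{0} = 1
G(2) = mex{1,0} = 2
G(3) = mex{2,1} = 0
G(4) = mex{0,2} = 1
G(5) = mex{1,0} = 2
G(6) = mex{2,1,0} = 3
G(7) = mex{3,2,1,0} = 4
G(8) = mex{4,3,2,1,0} = 5
G(9) = mex{5,4,0,2,1} = 3
G(10) = mex{3,5,1,0,2} = 4
Stack A: G(10) = 4.
Stack B: G(7) = 4.
Stack C: G(9) = 3.
Combined Grundy value = 4 ⊕ 4 ⊕ 3 = 3.
A winning move leaves total XOR = 0, i.e. changes one component's Grundy value g to g ⊕ X where X is the current total.
Stack A: need g' = 4⊕3 = 7. Options: 10−1→G=3, 10−2→G=5, 10−6→G=1, 10−7→G=0, 10−8→G=2. Hits: 0.
Stack B: need g' = 4⊕3 = 7. Options: 7−1→G=3, 7−2→G=2, 7−6→G=1, 7−7→G=0. Hits: 0.
Stack C: need g' = 3⊕3 = 0. Options: 9−1→G=5, 9−2→G=4, 9−6→G=0, 9−7→G=2, 9−8→G=1. Hits: 1.

1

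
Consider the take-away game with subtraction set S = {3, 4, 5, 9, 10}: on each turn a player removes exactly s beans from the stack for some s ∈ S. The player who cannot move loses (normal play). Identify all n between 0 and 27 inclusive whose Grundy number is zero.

0, 1, 2, 8, 14, 15, 16, 22

n :  0  1  2  3  4  5  6  7  8  9 10 11 12 13 14 15 16 17 18 19 20 21 22 23 24 25 26 27
G :  0  0  0  1  1  1  2  2  0  3  3  1  4  2  0  0  0  1  1  1  2  2  0  3  3  1  4  2
P-positions are exactly the n with G(n) = 0.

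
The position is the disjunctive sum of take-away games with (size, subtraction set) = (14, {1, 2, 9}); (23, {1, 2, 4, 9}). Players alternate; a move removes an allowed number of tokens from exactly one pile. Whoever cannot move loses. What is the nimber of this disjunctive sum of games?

Pile A, S = {1, 2, 9}:
G(0) = 0
G(1) = mex{0} = 1
G(2) = mex{1,0} = 2
G(3) = mex{2,1} = 0
G(4) = mex{0,2} = 1
G(5) = mex{1,0} = 2
G(6) = mex{2,1} = 0
G(7) = mex{0,2} = 1
G(8) = mex{1,0} = 2
G(9) = mex{2,1,0} = 3
G(10) = mex{3,2,1} = 0
G(11) = mex{0,3,2} = 1
G(12) = mex{1,0,0} = 2
G(13) = mex{2,1,1} = 0
G(14) = mex{0,2,2} = 1
G_A(14) = 1.
Pile B, S = {1, 2, 4, 9}:
n :  0  1  2  3  4  5  6  7  8  9 10 11 12 13 14 15 16 17 18 19 20 21 22 23
G :  0  1  2  0  1  2  0  1  2  3  4  0  1  2  0  1  2  0  1  2  3  4  0  1
G_B(23) = 1.
Combined Grundy value = 1 ⊕ 1 = 0.

0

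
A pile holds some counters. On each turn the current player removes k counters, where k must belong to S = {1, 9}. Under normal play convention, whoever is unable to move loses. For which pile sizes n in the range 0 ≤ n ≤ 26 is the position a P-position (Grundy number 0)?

n :  0  1  2  3  4  5  6  7  8  9 10 11 12 13 14 15 16 17 18 19 20 21 22 23 24 25 26
G :  0  1  0  1  0  1  0  1  0  1  0  1  0  1  0  1  0  1  0  1  0  1  0  1  0  1  0
P-positions are exactly the n with G(n) = 0.

0, 2, 4, 6, 8, 10, 12, 14, 16, 18, 20, 22, 24, 26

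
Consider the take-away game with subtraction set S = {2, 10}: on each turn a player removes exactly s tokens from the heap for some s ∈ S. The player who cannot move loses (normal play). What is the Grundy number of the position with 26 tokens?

1

n :  0  1  2  3  4  5  6  7  8  9 10 11 12 13 14 15 16 17 18 19 20 21 22 23 24 25 26
G :  0  0  1  1  0  0  1  1  0  0  1  1  0  0  1  1  0  0  1  1  0  0  1  1  0  0  1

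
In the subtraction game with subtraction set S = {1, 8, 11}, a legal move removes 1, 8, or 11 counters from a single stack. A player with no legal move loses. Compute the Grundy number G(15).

2

G(0) = 0
G(1) = mex{0} = 1
G(2) = mex{1} = 0
G(3) = mex{0} = 1
G(4) = mex{1} = 0
G(5) = mex{0} = 1
G(6) = mex{1} = 0
G(7) = mex{0} = 1
G(8) = mex{1,0} = 2
G(9) = mex{2,1} = 0
G(10) = mex{0,0} = 1
G(11) = mex{1,1,0} = 2
G(12) = mex{2,0,1} = 3
G(13) = mex{3,1,0} = 2
G(14) = mex{2,0,1} = 3
G(15) = mex{3,1,0} = 2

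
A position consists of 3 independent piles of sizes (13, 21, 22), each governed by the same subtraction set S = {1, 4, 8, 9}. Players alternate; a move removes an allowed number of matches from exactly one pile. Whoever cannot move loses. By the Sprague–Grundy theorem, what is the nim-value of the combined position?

3

All piles use S = {1, 4, 8, 9}:
n :  0  1  2  3  4  5  6  7  8  9 10 11 12 13 14 15 16 17 18 19 20 21 22
G :  0  1  0  1  2  0  1  0  1  2  3  2  0  1  2  3  2  0  1  0  1  2  0
Pile A: G(13) = 1.
Pile B: G(21) = 2.
Pile C: G(22) = 0.
Combined Grundy value = 1 ⊕ 2 ⊕ 0 = 3.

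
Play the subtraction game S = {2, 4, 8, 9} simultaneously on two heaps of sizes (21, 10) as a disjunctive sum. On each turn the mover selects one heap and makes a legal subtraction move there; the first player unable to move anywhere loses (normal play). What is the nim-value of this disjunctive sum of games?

3

All heaps use S = {2, 4, 8, 9}:
G(0) = 0
G(1) = mex{} = 0
G(2) = mex{0} = 1
G(3) = mex{0} = 1
G(4) = mex{1,0} = 2
G(5) = mex{1,0} = 2
G(6) = mex{2,1} = 0
G(7) = mex{2,1} = 0
G(8) = mex{0,2,0} = 1
G(9) = mex{0,2,0,0} = 1
G(10) = mex{1,0,1,0} = 2
G(11) = mex{1,0,1,1} = 2
G(12) = mex{2,1,2,1} = 0
G(13) = mex{2,1,2,2} = 0
G(14) = mex{0,2,0,2} = 1
G(15) = mex{0,2,0,0} = 1
G(16) = mex{1,0,1,0} = 2
G(17) = mex{1,0,1,1} = 2
G(18) = mex{2,1,2,1} = 0
G(19) = mex{2,1,2,2} = 0
G(20) = mex{0,2,0,2} = 1
G(21) = mex{0,2,0,0} = 1
Heap A: G(21) = 1.
Heap B: G(10) = 2.
Combined Grundy value = 1 ⊕ 2 = 3.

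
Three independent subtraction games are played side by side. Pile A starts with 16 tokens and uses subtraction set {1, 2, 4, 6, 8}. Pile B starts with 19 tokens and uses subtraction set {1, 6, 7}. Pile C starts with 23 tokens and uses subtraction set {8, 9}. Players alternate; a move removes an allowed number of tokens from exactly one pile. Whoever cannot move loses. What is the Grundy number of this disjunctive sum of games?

Pile A, S = {1, 2, 4, 6, 8}:
n :  0  1  2  3  4  5  6  7  8  9 10 11 12 13 14 15 16
G :  0  1  2  0  1  2  3  4  5  3  0  1  2  0  1  2  3
G_A(16) = 3.
Pile B, S = {1, 6, 7}:
G(0) = 0
G(1) = mex{0} = 1
G(2) = mex{1} = 0
G(3) = mex{0} = 1
G(4) = mex{1} = 0
G(5) = mex{0} = 1
G(6) = mex{1,0} = 2
G(7) = mex{2,1,0} = 3
G(8) = mex{3,0,1} = 2
G(9) = mex{2,1,0} = 3
G(10) = mex{3,0,1} = 2
G(11) = mex{2,1,0} = 3
G(12) = mex{3,2,1} = 0
G(13) = mex{0,3,2} = 1
G(14) = mex{1,2,3} = 0
G(15) = mex{0,3,2} = 1
G(16) = mex{1,2,3} = 0
G(17) = mex{0,3,2} = 1
G(18) = mex{1,0,3} = 2
G(19) = mex{2,1,0} = 3
G_B(19) = 3.
Pile C, S = {8, 9}:
n :  0  1  2  3  4  5  6  7  8  9 10 11 12 13 14 15 16 17 18 19 20 21 22 23
G :  0  0  0  0  0  0  0  0  1  1  1  1  1  1  1  1  2  0  0  0  0  0  0  0
G_C(23) = 0.
Combined Grundy value = 3 ⊕ 3 ⊕ 0 = 0.

0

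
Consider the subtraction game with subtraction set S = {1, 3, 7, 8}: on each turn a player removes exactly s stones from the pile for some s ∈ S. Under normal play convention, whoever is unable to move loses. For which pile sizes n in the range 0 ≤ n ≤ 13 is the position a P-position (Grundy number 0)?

0, 2, 4, 6

G(0) = 0
G(1) = mex{0} = 1
G(2) = mex{1} = 0
G(3) = mex{0,0} = 1
G(4) = mex{1,1} = 0
G(5) = mex{0,0} = 1
G(6) = mex{1,1} = 0
G(7) = mex{0,0,0} = 1
G(8) = mex{1,1,1,0} = 2
G(9) = mex{2,0,0,1} = 3
G(10) = mex{3,1,1,0} = 2
G(11) = mex{2,2,0,1} = 3
G(12) = mex{3,3,1,0} = 2
G(13) = mex{2,2,0,1} = 3
P-positions are exactly the n with G(n) = 0.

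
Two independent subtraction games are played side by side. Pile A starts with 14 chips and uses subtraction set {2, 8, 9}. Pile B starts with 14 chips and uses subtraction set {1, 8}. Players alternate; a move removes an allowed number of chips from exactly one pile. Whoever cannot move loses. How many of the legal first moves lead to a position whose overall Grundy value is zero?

1

Pile A, S = {2, 8, 9}:
n :  0  1  2  3  4  5  6  7  8  9 10 11 12 13 14
G :  0  0  1  1  0  0  1  1  2  2  3  0  2  1  3
G_A(14) = 3.
Pile B, S = {1, 8}:
n :  0  1  2  3  4  5  6  7  8  9 10 11 12 13 14
G :  0  1  0  1  0  1  0  1  2  0  1  0  1  0  1
G_B(14) = 1.
Combined Grundy value = 3 ⊕ 1 = 2.
A winning move leaves total XOR = 0, i.e. changes one component's Grundy value g to g ⊕ X where X is the current total.
Pile A: need g' = 3⊕2 = 1. Options: 14−2→G=2, 14−8→G=1, 14−9→G=0. Hits: 1.
Pile B: need g' = 1⊕2 = 3. Options: 14−1→G=0, 14−8→G=0. Hits: 0.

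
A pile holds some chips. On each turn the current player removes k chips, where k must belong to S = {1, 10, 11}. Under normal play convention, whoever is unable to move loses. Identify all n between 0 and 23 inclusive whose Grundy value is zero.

G(0) = 0
G(1) = mex{0} = 1
G(2) = mex{1} = 0
G(3) = mex{0} = 1
G(4) = mex{1} = 0
G(5) = mex{0} = 1
G(6) = mex{1} = 0
G(7) = mex{0} = 1
G(8) = mex{1} = 0
G(9) = mex{0} = 1
G(10) = mex{1,0} = 2
G(11) = mex{2,1,0} = 3
G(12) = mex{3,0,1} = 2
G(13) = mex{2,1,0} = 3
G(14) = mex{3,0,1} = 2
G(15) = mex{2,1,0} = 3
G(16) = mex{3,0,1} = 2
G(17) = mex{2,1,0} = 3
G(18) = mex{3,0,1} = 2
G(19) = mex{2,1,0} = 3
G(20) = mex{3,2,1} = 0
G(21) = mex{0,3,2} = 1
G(22) = mex{1,2,3} = 0
G(23) = mex{0,3,2} = 1
P-positions are exactly the n with G(n) = 0.

0, 2, 4, 6, 8, 20, 22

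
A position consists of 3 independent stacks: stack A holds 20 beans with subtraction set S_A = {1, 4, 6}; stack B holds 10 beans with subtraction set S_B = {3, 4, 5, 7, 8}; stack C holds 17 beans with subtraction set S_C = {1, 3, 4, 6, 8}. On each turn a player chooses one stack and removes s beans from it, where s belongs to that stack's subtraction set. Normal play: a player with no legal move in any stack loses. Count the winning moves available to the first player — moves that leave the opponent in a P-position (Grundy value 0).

Stack A, S = {1, 4, 6}:
G(0) = 0
G(1) = mex{0} = 1
G(2) = mex{1} = 0
G(3) = mex{0} = 1
G(4) = mex{1,0} = 2
G(5) = mex{2,1} = 0
G(6) = mex{0,0,0} = 1
G(7) = mex{1,1,1} = 0
G(8) = mex{0,2,0} = 1
G(9) = mex{1,0,1} = 2
G(10) = mex{2,1,2} = 0
G(11) = mex{0,0,0} = 1
G(12) = mex{1,1,1} = 0
G(13) = mex{0,2,0} = 1
G(14) = mex{1,0,1} = 2
G(15) = mex{2,1,2} = 0
G(16) = mex{0,0,0} = 1
G(17) = mex{1,1,1} = 0
G(18) = mex{0,2,0} = 1
G(19) = mex{1,0,1} = 2
G(20) = mex{2,1,2} = 0
G_A(20) = 0.
Stack B, S = {3, 4, 5, 7, 8}:
G(0) = 0
G(1) = mex{} = 0
G(2) = mex{} = 0
G(3) = mex{0} = 1
G(4) = mex{0,0} = 1
G(5) = mex{0,0,0} = 1
G(6) = mex{1,0,0} = 2
G(7) = mex{1,1,0,0} = 2
G(8) = mex{1,1,1,0,0} = 2
G(9) = mex{2,1,1,0,0} = 3
G(10) = mex{2,2,1,1,0} = 3
G_B(10) = 3.
Stack C, S = {1, 3, 4, 6, 8}:
G(0) = 0
G(1) = mex{0} = 1
G(2) = mex{1} = 0
G(3) = mex{0,0} = 1
G(4) = mex{1,1,0} = 2
G(5) = mex{2,0,1} = 3
G(6) = mex{3,1,0,0} = 2
G(7) = mex{2,2,1,1} = 0
G(8) = mex{0,3,2,0,0} = 1
G(9) = mex{1,2,3,1,1} = 0
G(10) = mex{0,0,2,2,0} = 1
G(11) = mex{1,1,0,3,1} = 2
G(12) = mex{2,0,1,2,2} = 3
G(13) = mex{3,1,0,0,3} = 2
G(14) = mex{2,2,1,1,2} = 0
G(15) = mex{0,3,2,0,0} = 1
G(16) = mex{1,2,3,1,1} = 0
G(17) = mex{0,0,2,2,0} = 1
G_C(17) = 1.
Combined Grundy value = 0 ⊕ 3 ⊕ 1 = 2.
A winning move leaves total XOR = 0, i.e. changes one component's Grundy value g to g ⊕ X where X is the current total.
Stack A: need g' = 0⊕2 = 2. Options: 20−1→G=2, 20−4→G=1, 20−6→G=2. Hits: 2.
Stack B: need g' = 3⊕2 = 1. Options: 10−3→G=2, 10−4→G=2, 10−5→G=1, 10−7→G=1, 10−8→G=0. Hits: 2.
Stack C: need g' = 1⊕2 = 3. Options: 17−1→G=0, 17−3→G=0, 17−4→G=2, 17−6→G=2, 17−8→G=0. Hits: 0.

4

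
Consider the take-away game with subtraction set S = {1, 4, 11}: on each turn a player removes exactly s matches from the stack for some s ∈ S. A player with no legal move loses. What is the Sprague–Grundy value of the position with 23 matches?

n :  0  1  2  3  4  5  6  7  8  9 10 11 12 13 14 15 16 17 18 19 20 21 22 23
G :  0  1  0  1  2  0  1  0  1  2  0  1  0  1  2  0  1  0  1  2  0  1  0  1

1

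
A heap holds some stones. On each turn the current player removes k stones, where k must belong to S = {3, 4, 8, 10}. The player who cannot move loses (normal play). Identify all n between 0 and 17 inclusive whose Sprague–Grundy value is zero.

0, 1, 2, 7, 13, 14

G(0) = 0
G(1) = mex{} = 0
G(2) = mex{} = 0
G(3) = mex{0} = 1
G(4) = mex{0,0} = 1
G(5) = mex{0,0} = 1
G(6) = mex{1,0} = 2
G(7) = mex{1,1} = 0
G(8) = mex{1,1,0} = 2
G(9) = mex{2,1,0} = 3
G(10) = mex{0,2,0,0} = 1
G(11) = mex{2,0,1,0} = 3
G(12) = mex{3,2,1,0} = 4
G(13) = mex{1,3,1,1} = 0
G(14) = mex{3,1,2,1} = 0
G(15) = mex{4,3,0,1} = 2
G(16) = mex{0,4,2,2} = 1
G(17) = mex{0,0,3,0} = 1
P-positions are exactly the n with G(n) = 0.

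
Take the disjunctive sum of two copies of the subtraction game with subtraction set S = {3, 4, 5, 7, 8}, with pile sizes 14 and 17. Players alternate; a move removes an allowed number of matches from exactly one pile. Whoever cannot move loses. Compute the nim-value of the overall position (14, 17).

3

All piles use S = {3, 4, 5, 7, 8}:
n :  0  1  2  3  4  5  6  7  8  9 10 11 12 13 14 15 16 17
G :  0  0  0  1  1  1  2  2  2  3  3  0  0  0  1  1  1  2
Pile A: G(14) = 1.
Pile B: G(17) = 2.
Combined Grundy value = 1 ⊕ 2 = 3.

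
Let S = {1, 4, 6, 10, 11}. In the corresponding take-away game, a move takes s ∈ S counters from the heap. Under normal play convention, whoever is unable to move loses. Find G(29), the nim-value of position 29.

1

G(0) = 0
G(1) = mex{0} = 1
G(2) = mex{1} = 0
G(3) = mex{0} = 1
G(4) = mex{1,0} = 2
G(5) = mex{2,1} = 0
G(6) = mex{0,0,0} = 1
G(7) = mex{1,1,1} = 0
G(8) = mex{0,2,0} = 1
G(9) = mex{1,0,1} = 2
G(10) = mex{2,1,2,0} = 3
G(11) = mex{3,0,0,1,0} = 2
G(12) = mex{2,1,1,0,1} = 3
G(13) = mex{3,2,0,1,0} = 4
G(14) = mex{4,3,1,2,1} = 0
G(15) = mex{0,2,2,0,2} = 1
G(16) = mex{1,3,3,1,0} = 2
G(17) = mex{2,4,2,0,1} = 3
G(18) = mex{3,0,3,1,0} = 2
G(19) = mex{2,1,4,2,1} = 0
G(20) = mex{0,2,0,3,2} = 1
G(21) = mex{1,3,1,2,3} = 0
G(22) = mex{0,2,2,3,2} = 1
G(23) = mex{1,0,3,4,3} = 2
G(24) = mex{2,1,2,0,4} = 3
G(25) = mex{3,0,0,1,0} = 2
G(26) = mex{2,1,1,2,1} = 0
G(27) = mex{0,2,0,3,2} = 1
G(28) = mex{1,3,1,2,3} = 0
G(29) = mex{0,2,2,0,2} = 1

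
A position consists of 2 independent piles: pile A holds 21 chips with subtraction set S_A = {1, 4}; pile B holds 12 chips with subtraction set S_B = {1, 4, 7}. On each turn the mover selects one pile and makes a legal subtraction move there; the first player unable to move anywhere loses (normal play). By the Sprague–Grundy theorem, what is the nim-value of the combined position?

Pile A, S = {1, 4}:
n :  0  1  2  3  4  5  6  7  8  9 10 11 12 13 14 15 16 17 18 19 20 21
G :  0  1  0  1  2  0  1  0  1  2  0  1  0  1  2  0  1  0  1  2  0  1
G_A(21) = 1.
Pile B, S = {1, 4, 7}:
G(0) = 0
G(1) = mex{0} = 1
G(2) = mex{1} = 0
G(3) = mex{0} = 1
G(4) = mex{1,0} = 2
G(5) = mex{2,1} = 0
G(6) = mex{0,0} = 1
G(7) = mex{1,1,0} = 2
G(8) = mex{2,2,1} = 0
G(9) = mex{0,0,0} = 1
G(10) = mex{1,1,1} = 0
G(11) = mex{0,2,2} = 1
G(12) = mex{1,0,0} = 2
G_B(12) = 2.
Combined Grundy value = 1 ⊕ 2 = 3.

3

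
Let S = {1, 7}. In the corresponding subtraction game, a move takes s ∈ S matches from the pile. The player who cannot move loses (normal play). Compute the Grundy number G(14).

n :  0  1  2  3  4  5  6  7  8  9 10 11 12 13 14
G :  0  1  0  1  0  1  0  1  0  1  0  1  0  1  0

0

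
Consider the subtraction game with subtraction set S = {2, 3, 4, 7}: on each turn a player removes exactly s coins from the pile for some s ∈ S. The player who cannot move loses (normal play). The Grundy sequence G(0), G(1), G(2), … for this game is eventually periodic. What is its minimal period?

11

n :  0  1  2  3  4  5  6  7  8  9 10 11 12 13 14 15 16 17 18 19 20 21 22 23
G :  0  0  1  1  2  2  0  3  1  4  2  0  0  1  1  2  2  0  3  1  4  2  0  0
G(n+11) = G(n) holds for n = 0,…,6 (a full window of length max(S) = 7), so the sequence is purely periodic with period 11.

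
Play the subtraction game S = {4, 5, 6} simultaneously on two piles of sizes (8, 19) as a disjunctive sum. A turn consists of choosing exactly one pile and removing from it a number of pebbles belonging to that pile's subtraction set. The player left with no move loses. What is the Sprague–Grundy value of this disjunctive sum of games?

0

All piles use S = {4, 5, 6}:
n :  0  1  2  3  4  5  6  7  8  9 10 11 12 13 14 15 16 17 18 19
G :  0  0  0  0  1  1  1  1  2  2  0  0  0  0  1  1  1  1  2  2
Pile A: G(8) = 2.
Pile B: G(19) = 2.
Combined Grundy value = 2 ⊕ 2 = 0.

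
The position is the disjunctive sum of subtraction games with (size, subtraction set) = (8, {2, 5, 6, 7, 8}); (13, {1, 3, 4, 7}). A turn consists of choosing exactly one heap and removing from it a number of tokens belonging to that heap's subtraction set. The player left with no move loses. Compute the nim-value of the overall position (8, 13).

1

Heap A, S = {2, 5, 6, 7, 8}:
n : 0 1 2 3 4 5 6 7 8
G : 0 0 1 1 0 2 1 3 2
G_A(8) = 2.
Heap B, S = {1, 3, 4, 7}:
G(0) = 0
G(1) = mex{0} = 1
G(2) = mex{1} = 0
G(3) = mex{0,0} = 1
G(4) = mex{1,1,0} = 2
G(5) = mex{2,0,1} = 3
G(6) = mex{3,1,0} = 2
G(7) = mex{2,2,1,0} = 3
G(8) = mex{3,3,2,1} = 0
G(9) = mex{0,2,3,0} = 1
G(10) = mex{1,3,2,1} = 0
G(11) = mex{0,0,3,2} = 1
G(12) = mex{1,1,0,3} = 2
G(13) = mex{2,0,1,2} = 3
G_B(13) = 3.
Combined Grundy value = 2 ⊕ 3 = 1.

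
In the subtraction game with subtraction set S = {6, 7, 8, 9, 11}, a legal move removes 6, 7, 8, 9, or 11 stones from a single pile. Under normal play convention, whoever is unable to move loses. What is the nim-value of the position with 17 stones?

0

n :  0  1  2  3  4  5  6  7  8  9 10 11 12 13 14 15 16 17
G :  0  0  0  0  0  0  1  1  1  1  1  1  2  2  2  2  2  0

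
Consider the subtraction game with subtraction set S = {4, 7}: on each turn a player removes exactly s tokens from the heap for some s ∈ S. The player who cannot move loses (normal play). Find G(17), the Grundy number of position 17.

1

G(0) = 0
G(1) = mex{} = 0
G(2) = mex{} = 0
G(3) = mex{} = 0
G(4) = mex{0} = 1
G(5) = mex{0} = 1
G(6) = mex{0} = 1
G(7) = mex{0,0} = 1
G(8) = mex{1,0} = 2
G(9) = mex{1,0} = 2
G(10) = mex{1,0} = 2
G(11) = mex{1,1} = 0
G(12) = mex{2,1} = 0
G(13) = mex{2,1} = 0
G(14) = mex{2,1} = 0
G(15) = mex{0,2} = 1
G(16) = mex{0,2} = 1
G(17) = mex{0,2} = 1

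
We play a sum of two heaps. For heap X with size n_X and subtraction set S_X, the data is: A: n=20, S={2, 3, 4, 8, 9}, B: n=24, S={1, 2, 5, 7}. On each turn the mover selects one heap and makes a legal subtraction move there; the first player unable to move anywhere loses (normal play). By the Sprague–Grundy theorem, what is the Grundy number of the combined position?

Heap A, S = {2, 3, 4, 8, 9}:
n :  0  1  2  3  4  5  6  7  8  9 10 11 12 13 14 15 16 17 18 19 20
G :  0  0  1  1  2  2  0  0  1  1  2  2  0  0  1  1  2  2  0  0  1
G_A(20) = 1.
Heap B, S = {1, 2, 5, 7}:
n :  0  1  2  3  4  5  6  7  8  9 10 11 12 13 14 15 16 17 18 19 20 21 22 23 24
G :  0  1  2  0  1  2  0  1  2  0  1  2  0  1  2  0  1  2  0  1  2  0  1  2  0
G_B(24) = 0.
Combined Grundy value = 1 ⊕ 0 = 1.

1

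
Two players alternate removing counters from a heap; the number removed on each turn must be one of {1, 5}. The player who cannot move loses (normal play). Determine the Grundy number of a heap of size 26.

0

G(0) = 0
G(1) = mex{0} = 1
G(2) = mex{1} = 0
G(3) = mex{0} = 1
G(4) = mex{1} = 0
G(5) = mex{0,0} = 1
G(6) = mex{1,1} = 0
G(7) = mex{0,0} = 1
G(8) = mex{1,1} = 0
G(9) = mex{0,0} = 1
G(10) = mex{1,1} = 0
G(11) = mex{0,0} = 1
G(12) = mex{1,1} = 0
G(13) = mex{0,0} = 1
G(14) = mex{1,1} = 0
G(15) = mex{0,0} = 1
G(16) = mex{1,1} = 0
G(17) = mex{0,0} = 1
G(18) = mex{1,1} = 0
G(19) = mex{0,0} = 1
G(20) = mex{1,1} = 0
G(21) = mex{0,0} = 1
G(22) = mex{1,1} = 0
G(23) = mex{0,0} = 1
G(24) = mex{1,1} = 0
G(25) = mex{0,0} = 1
G(26) = mex{1,1} = 0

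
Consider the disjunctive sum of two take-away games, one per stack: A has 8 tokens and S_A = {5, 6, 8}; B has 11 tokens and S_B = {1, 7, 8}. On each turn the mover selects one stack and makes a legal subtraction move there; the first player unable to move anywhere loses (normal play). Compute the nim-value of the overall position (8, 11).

2

Stack A, S = {5, 6, 8}:
G(0) = 0
G(1) = mex{} = 0
G(2) = mex{} = 0
G(3) = mex{} = 0
G(4) = mex{} = 0
G(5) = mex{0} = 1
G(6) = mex{0,0} = 1
G(7) = mex{0,0} = 1
G(8) = mex{0,0,0} = 1
G_A(8) = 1.
Stack B, S = {1, 7, 8}:
G(0) = 0
G(1) = mex{0} = 1
G(2) = mex{1} = 0
G(3) = mex{0} = 1
G(4) = mex{1} = 0
G(5) = mex{0} = 1
G(6) = mex{1} = 0
G(7) = mex{0,0} = 1
G(8) = mex{1,1,0} = 2
G(9) = mex{2,0,1} = 3
G(10) = mex{3,1,0} = 2
G(11) = mex{2,0,1} = 3
G_B(11) = 3.
Combined Grundy value = 1 ⊕ 3 = 2.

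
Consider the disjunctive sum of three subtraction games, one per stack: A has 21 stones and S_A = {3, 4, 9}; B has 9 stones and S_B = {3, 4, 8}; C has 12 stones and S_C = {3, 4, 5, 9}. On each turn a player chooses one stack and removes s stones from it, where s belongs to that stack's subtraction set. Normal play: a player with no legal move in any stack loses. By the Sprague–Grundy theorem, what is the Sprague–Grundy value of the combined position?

Stack A, S = {3, 4, 9}:
n :  0  1  2  3  4  5  6  7  8  9 10 11 12 13 14 15 16 17 18 19 20 21
G :  0  0  0  1  1  1  2  0  0  3  1  1  2  0  0  0  1  1  1  2  0  0
G_A(21) = 0.
Stack B, S = {3, 4, 8}:
G(0) = 0
G(1) = mex{} = 0
G(2) = mex{} = 0
G(3) = mex{0} = 1
G(4) = mex{0,0} = 1
G(5) = mex{0,0} = 1
G(6) = mex{1,0} = 2
G(7) = mex{1,1} = 0
G(8) = mex{1,1,0} = 2
G(9) = mex{2,1,0} = 3
G_B(9) = 3.
Stack C, S = {3, 4, 5, 9}:
n :  0  1  2  3  4  5  6  7  8  9 10 11 12
G :  0  0  0  1  1  1  2  2  0  3  3  1  4
G_C(12) = 4.
Combined Grundy value = 0 ⊕ 3 ⊕ 4 = 7.

7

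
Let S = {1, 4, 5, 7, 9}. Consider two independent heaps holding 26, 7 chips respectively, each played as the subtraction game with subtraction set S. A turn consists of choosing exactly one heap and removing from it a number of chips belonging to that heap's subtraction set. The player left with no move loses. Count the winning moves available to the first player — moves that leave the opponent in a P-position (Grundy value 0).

3

All heaps use S = {1, 4, 5, 7, 9}:
G(0) = 0
G(1) = mex{0} = 1
G(2) = mex{1} = 0
G(3) = mex{0} = 1
G(4) = mex{1,0} = 2
G(5) = mex{2,1,0} = 3
G(6) = mex{3,0,1} = 2
G(7) = mex{2,1,0,0} = 3
G(8) = mex{3,2,1,1} = 0
G(9) = mex{0,3,2,0,0} = 1
G(10) = mex{1,2,3,1,1} = 0
G(11) = mex{0,3,2,2,0} = 1
G(12) = mex{1,0,3,3,1} = 2
G(13) = mex{2,1,0,2,2} = 3
G(14) = mex{3,0,1,3,3} = 2
G(15) = mex{2,1,0,0,2} = 3
G(16) = mex{3,2,1,1,3} = 0
G(17) = mex{0,3,2,0,0} = 1
G(18) = mex{1,2,3,1,1} = 0
G(19) = mex{0,3,2,2,0} = 1
G(20) = mex{1,0,3,3,1} = 2
G(21) = mex{2,1,0,2,2} = 3
G(22) = mex{3,0,1,3,3} = 2
G(23) = mex{2,1,0,0,2} = 3
G(24) = mex{3,2,1,1,3} = 0
G(25) = mex{0,3,2,0,0} = 1
G(26) = mex{1,2,3,1,1} = 0
Heap A: G(26) = 0.
Heap B: G(7) = 3.
Combined Grundy value = 0 ⊕ 3 = 3.
A winning move leaves total XOR = 0, i.e. changes one component's Grundy value g to g ⊕ X where X is the current total.
Heap A: need g' = 0⊕3 = 3. Options: 26−1→G=1, 26−4→G=2, 26−5→G=3, 26−7→G=1, 26−9→G=1. Hits: 1.
Heap B: need g' = 3⊕3 = 0. Options: 7−1→G=2, 7−4→G=1, 7−5→G=0, 7−7→G=0. Hits: 2.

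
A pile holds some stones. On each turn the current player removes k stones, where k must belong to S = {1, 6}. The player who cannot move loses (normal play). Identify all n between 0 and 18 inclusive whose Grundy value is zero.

n :  0  1  2  3  4  5  6  7  8  9 10 11 12 13 14 15 16 17 18
G :  0  1  0  1  0  1  2  0  1  0  1  0  1  2  0  1  0  1  0
P-positions are exactly the n with G(n) = 0.

0, 2, 4, 7, 9, 11, 14, 16, 18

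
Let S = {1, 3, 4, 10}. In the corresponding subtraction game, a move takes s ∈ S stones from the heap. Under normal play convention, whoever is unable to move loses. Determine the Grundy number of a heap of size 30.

0

n :  0  1  2  3  4  5  6  7  8  9 10 11 12 13 14 15 16 17 18 19 20 21 22 23 24 25 26 27 28 29 30
G :  0  1  0  1  2  3  2  0  1  0  1  2  3  2  0  1  0  1  2  3  2  0  1  0  1  2  3  2  0  1  0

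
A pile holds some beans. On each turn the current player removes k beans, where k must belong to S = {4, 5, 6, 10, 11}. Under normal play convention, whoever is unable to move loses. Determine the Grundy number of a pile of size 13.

G(0) = 0
G(1) = mex{} = 0
G(2) = mex{} = 0
G(3) = mex{} = 0
G(4) = mex{0} = 1
G(5) = mex{0,0} = 1
G(6) = mex{0,0,0} = 1
G(7) = mex{0,0,0} = 1
G(8) = mex{1,0,0} = 2
G(9) = mex{1,1,0} = 2
G(10) = mex{1,1,1,0} = 2
G(11) = mex{1,1,1,0,0} = 2
G(12) = mex{2,1,1,0,0} = 3
G(13) = mex{2,2,1,0,0} = 3

3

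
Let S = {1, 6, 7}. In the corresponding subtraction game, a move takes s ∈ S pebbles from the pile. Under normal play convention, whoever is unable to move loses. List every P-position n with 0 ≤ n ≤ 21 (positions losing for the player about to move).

0, 2, 4, 12, 14, 16

n :  0  1  2  3  4  5  6  7  8  9 10 11 12 13 14 15 16 17 18 19 20 21
G :  0  1  0  1  0  1  2  3  2  3  2  3  0  1  0  1  0  1  2  3  2  3
P-positions are exactly the n with G(n) = 0.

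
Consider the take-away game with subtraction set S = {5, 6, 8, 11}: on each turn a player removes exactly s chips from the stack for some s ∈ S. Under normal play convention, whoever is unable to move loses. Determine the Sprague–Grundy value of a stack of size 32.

0

G(0) = 0
G(1) = mex{} = 0
G(2) = mex{} = 0
G(3) = mex{} = 0
G(4) = mex{} = 0
G(5) = mex{0} = 1
G(6) = mex{0,0} = 1
G(7) = mex{0,0} = 1
G(8) = mex{0,0,0} = 1
G(9) = mex{0,0,0} = 1
G(10) = mex{1,0,0} = 2
G(11) = mex{1,1,0,0} = 2
G(12) = mex{1,1,0,0} = 2
G(13) = mex{1,1,1,0} = 2
G(14) = mex{1,1,1,0} = 2
G(15) = mex{2,1,1,0} = 3
G(16) = mex{2,2,1,1} = 0
G(17) = mex{2,2,1,1} = 0
G(18) = mex{2,2,2,1} = 0
G(19) = mex{2,2,2,1} = 0
G(20) = mex{3,2,2,1} = 0
G(21) = mex{0,3,2,2} = 1
G(22) = mex{0,0,2,2} = 1
G(23) = mex{0,0,3,2} = 1
G(24) = mex{0,0,0,2} = 1
G(25) = mex{0,0,0,2} = 1
G(26) = mex{1,0,0,3} = 2
G(27) = mex{1,1,0,0} = 2
G(28) = mex{1,1,0,0} = 2
G(29) = mex{1,1,1,0} = 2
G(30) = mex{1,1,1,0} = 2
G(31) = mex{2,1,1,0} = 3
G(32) = mex{2,2,1,1} = 0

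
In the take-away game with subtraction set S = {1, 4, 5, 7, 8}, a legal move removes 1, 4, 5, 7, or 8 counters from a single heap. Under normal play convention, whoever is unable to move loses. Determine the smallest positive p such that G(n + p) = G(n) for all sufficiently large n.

n :  0  1  2  3  4  5  6  7  8  9 10 11 12 13 14 15 16 17 18 19 20 21 22 23
G :  0  1  0  1  2  3  2  3  4  5  4  0  1  0  1  2  3  2  3  4  5  4  0  1
G(n+11) = G(n) holds for n = 0,…,7 (a full window of length max(S) = 8), so the sequence is purely periodic with period 11.

11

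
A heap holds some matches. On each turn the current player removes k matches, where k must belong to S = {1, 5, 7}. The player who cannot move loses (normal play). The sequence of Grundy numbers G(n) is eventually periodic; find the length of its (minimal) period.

n :  0  1  2  3  4  5  6  7  8  9 10 11 12 13 14
G :  0  1  0  1  0  1  0  1  0  1  0  1  0  1  0
G(n+2) = G(n) holds for n = 0,…,6 (a full window of length max(S) = 7), so the sequence is purely periodic with period 2.

2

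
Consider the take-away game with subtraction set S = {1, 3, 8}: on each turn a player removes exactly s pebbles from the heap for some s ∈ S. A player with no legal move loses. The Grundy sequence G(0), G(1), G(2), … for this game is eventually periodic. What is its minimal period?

G(0) = 0
G(1) = mex{0} = 1
G(2) = mex{1} = 0
G(3) = mex{0,0} = 1
G(4) = mex{1,1} = 0
G(5) = mex{0,0} = 1
G(6) = mex{1,1} = 0
G(7) = mex{0,0} = 1
G(8) = mex{1,1,0} = 2
G(9) = mex{2,0,1} = 3
G(10) = mex{3,1,0} = 2
G(11) = mex{2,2,1} = 0
G(12) = mex{0,3,0} = 1
G(13) = mex{1,2,1} = 0
G(14) = mex{0,0,0} = 1
G(15) = mex{1,1,1} = 0
G(16) = mex{0,0,2} = 1
G(17) = mex{1,1,3} = 0
G(18) = mex{0,0,2} = 1
G(19) = mex{1,1,0} = 2
G(20) = mex{2,0,1} = 3
G(21) = mex{3,1,0} = 2
G(22) = mex{2,2,1} = 0
G(23) = mex{0,3,0} = 1
G(n+11) = G(n) holds for n = 0,…,7 (a full window of length max(S) = 8), so the sequence is purely periodic with period 11.

11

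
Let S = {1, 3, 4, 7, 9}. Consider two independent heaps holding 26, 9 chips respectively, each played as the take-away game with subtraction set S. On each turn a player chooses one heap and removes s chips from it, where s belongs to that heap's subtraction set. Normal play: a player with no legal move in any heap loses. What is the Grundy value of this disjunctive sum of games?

1

All heaps use S = {1, 3, 4, 7, 9}:
n :  0  1  2  3  4  5  6  7  8  9 10 11 12 13 14 15 16 17 18 19 20 21 22 23 24 25 26
G :  0  1  0  1  2  3  2  3  0  1  0  1  2  3  2  3  0  1  0  1  2  3  2  3  0  1  0
Heap A: G(26) = 0.
Heap B: G(9) = 1.
Combined Grundy value = 0 ⊕ 1 = 1.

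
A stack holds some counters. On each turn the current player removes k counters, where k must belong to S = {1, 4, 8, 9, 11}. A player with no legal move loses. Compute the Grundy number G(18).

1

n :  0  1  2  3  4  5  6  7  8  9 10 11 12 13 14 15 16 17 18
G :  0  1  0  1  2  0  1  0  1  2  3  2  0  1  2  3  2  0  1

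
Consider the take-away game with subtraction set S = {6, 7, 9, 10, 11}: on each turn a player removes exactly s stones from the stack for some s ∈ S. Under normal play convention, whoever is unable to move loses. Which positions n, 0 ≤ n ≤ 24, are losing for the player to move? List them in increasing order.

0, 1, 2, 3, 4, 5, 17, 18, 19, 20, 21, 22

n :  0  1  2  3  4  5  6  7  8  9 10 11 12 13 14 15 16 17 18 19 20 21 22 23 24
G :  0  0  0  0  0  0  1  1  1  1  1  1  2  2  2  2  2  0  0  0  0  0  0  1  1
P-positions are exactly the n with G(n) = 0.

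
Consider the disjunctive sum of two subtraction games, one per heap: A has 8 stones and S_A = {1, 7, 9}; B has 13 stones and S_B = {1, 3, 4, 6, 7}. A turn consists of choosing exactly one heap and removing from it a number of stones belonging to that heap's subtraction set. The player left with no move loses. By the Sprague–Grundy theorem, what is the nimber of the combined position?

Heap A, S = {1, 7, 9}:
G(0) = 0
G(1) = mex{0} = 1
G(2) = mex{1} = 0
G(3) = mex{0} = 1
G(4) = mex{1} = 0
G(5) = mex{0} = 1
G(6) = mex{1} = 0
G(7) = mex{0,0} = 1
G(8) = mex{1,1} = 0
G_A(8) = 0.
Heap B, S = {1, 3, 4, 6, 7}:
G(0) = 0
G(1) = mex{0} = 1
G(2) = mex{1} = 0
G(3) = mex{0,0} = 1
G(4) = mex{1,1,0} = 2
G(5) = mex{2,0,1} = 3
G(6) = mex{3,1,0,0} = 2
G(7) = mex{2,2,1,1,0} = 3
G(8) = mex{3,3,2,0,1} = 4
G(9) = mex{4,2,3,1,0} = 5
G(10) = mex{5,3,2,2,1} = 0
G(11) = mex{0,4,3,3,2} = 1
G(12) = mex{1,5,4,2,3} = 0
G(13) = mex{0,0,5,3,2} = 1
G_B(13) = 1.
Combined Grundy value = 0 ⊕ 1 = 1.

1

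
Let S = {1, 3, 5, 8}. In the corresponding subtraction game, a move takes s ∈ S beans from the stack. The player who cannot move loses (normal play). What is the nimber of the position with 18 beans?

1

n :  0  1  2  3  4  5  6  7  8  9 10 11 12 13 14 15 16 17 18
G :  0  1  0  1  0  1  0  1  2  3  2  3  2  0  1  0  1  0  1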